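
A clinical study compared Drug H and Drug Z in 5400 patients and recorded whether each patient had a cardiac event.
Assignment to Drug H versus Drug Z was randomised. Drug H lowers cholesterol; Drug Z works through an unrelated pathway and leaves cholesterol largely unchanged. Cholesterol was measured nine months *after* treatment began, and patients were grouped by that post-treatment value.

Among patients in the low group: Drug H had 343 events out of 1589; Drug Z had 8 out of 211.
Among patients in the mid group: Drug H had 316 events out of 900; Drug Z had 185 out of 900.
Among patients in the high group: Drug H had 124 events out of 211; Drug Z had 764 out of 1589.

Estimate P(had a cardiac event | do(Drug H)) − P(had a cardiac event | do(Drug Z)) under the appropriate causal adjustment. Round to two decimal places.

-0.06

Because the drug influences cholesterol, cholesterol is a post-treatment mediator, not a confounder. Stratifying on it would bias the estimate; the causal effect is the crude pooled difference.
The causal difference is the pooled difference: 0.290 − 0.354 = -0.064.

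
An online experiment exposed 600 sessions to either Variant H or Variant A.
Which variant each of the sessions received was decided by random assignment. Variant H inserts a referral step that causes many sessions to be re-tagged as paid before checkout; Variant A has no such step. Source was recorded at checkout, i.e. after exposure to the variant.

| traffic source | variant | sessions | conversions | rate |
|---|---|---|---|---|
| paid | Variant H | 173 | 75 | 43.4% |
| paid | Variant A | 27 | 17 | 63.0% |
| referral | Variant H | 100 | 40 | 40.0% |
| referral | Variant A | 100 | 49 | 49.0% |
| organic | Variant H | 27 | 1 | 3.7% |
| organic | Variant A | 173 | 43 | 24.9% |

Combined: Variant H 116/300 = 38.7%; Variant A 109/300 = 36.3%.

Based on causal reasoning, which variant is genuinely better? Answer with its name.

Stratifying would compare variants among sessions the variants themselves sorted into traffic source groups — a form of selection on an intermediate. The unconditioned pooled rates give the total causal effect.
Pooled: Variant H 38.7% vs Variant A 36.3%; Variant H is higher overall.

Variant H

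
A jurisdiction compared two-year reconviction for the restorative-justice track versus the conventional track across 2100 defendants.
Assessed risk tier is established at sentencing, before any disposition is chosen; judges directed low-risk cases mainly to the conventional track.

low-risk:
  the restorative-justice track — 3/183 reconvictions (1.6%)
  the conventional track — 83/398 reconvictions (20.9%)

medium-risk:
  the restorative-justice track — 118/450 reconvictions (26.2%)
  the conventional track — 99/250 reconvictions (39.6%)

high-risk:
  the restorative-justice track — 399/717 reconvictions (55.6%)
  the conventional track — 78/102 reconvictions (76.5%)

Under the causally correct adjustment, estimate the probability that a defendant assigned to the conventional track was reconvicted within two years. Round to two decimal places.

Nothing the disposition does changes assessed risk tier; the imbalance is an allocation artefact. With assessed risk tier also predicting the outcome, the pooled figure is confounded, and the within-stratum comparison is the causal one.
Standardising the conventional track to the population assessed risk tier mix: 0.277·83/398 + 0.333·99/250 + 0.390·78/102 = 0.488.

0.49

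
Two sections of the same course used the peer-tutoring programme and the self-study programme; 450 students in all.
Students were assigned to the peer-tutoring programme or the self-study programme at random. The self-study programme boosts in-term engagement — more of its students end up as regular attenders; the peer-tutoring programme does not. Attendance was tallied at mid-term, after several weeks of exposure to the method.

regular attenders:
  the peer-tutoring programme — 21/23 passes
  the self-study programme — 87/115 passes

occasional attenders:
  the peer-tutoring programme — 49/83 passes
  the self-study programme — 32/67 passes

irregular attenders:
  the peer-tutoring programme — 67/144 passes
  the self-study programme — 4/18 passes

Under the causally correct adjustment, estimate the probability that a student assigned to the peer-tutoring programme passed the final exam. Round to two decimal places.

0.55

Within every mid-term attendance level the peer-tutoring programme has the higher rate, yet pooled the self-study programme does — Simpson's reversal.
Because the teaching method influences mid-term attendance, mid-term attendance is a post-treatment mediator, not a confounder. Stratifying on it would bias the estimate; the causal effect is the crude pooled difference.
So P(outcome | do(the peer-tutoring programme)) is just the pooled rate for the peer-tutoring programme: 137/250 = 0.548.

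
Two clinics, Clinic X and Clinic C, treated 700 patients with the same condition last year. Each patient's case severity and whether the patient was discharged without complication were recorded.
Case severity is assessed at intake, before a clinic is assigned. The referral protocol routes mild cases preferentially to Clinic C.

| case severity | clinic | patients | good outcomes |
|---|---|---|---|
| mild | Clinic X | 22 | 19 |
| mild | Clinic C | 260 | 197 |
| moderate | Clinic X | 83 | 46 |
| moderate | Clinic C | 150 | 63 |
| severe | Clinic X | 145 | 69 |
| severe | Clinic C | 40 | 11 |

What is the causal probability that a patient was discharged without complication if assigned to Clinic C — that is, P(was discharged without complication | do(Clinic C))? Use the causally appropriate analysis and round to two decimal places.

The case severity-specific comparison favours Clinic X throughout, but the pooled figures favour Clinic C. The question is whether to condition on case severity.
Nothing the clinic does changes case severity; the imbalance is an allocation artefact. With case severity also predicting the outcome, the pooled figure is confounded, and the within-stratum comparison is the causal one.
Standardising Clinic C to the population case severity mix: 0.403·197/260 + 0.333·63/150 + 0.264·11/40 = 0.518.

0.52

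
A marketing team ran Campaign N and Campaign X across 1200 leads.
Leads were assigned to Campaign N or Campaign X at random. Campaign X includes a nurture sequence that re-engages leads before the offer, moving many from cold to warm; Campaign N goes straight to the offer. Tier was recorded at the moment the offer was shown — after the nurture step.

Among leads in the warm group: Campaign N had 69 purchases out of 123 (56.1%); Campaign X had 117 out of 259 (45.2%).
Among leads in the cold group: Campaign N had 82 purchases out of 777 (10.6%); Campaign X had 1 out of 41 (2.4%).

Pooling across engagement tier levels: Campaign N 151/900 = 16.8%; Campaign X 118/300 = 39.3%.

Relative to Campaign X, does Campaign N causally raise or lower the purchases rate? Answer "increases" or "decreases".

decreases

Stratifying would compare campaigns among leads the campaigns themselves sorted into engagement tier groups — a form of selection on an intermediate. The unconditioned pooled rates give the total causal effect.
Pooled: Campaign N 16.8% vs Campaign X 39.3%; Campaign X is higher overall.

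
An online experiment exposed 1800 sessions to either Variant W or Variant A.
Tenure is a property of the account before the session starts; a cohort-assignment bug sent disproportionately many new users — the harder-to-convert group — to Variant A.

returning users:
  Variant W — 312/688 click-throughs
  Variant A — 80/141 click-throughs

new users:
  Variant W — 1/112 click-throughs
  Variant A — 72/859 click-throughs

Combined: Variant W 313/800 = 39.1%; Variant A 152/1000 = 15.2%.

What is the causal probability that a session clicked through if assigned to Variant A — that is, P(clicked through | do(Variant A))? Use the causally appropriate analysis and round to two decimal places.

User tenure differs across variants for reasons unrelated to any effect of the variant itself, and it separately predicts the outcome — a classic confounder. We must compare within user tenure levels.
Standardising Variant A to the population user tenure mix: 0.461·80/141 + 0.539·72/859 = 0.307.

0.31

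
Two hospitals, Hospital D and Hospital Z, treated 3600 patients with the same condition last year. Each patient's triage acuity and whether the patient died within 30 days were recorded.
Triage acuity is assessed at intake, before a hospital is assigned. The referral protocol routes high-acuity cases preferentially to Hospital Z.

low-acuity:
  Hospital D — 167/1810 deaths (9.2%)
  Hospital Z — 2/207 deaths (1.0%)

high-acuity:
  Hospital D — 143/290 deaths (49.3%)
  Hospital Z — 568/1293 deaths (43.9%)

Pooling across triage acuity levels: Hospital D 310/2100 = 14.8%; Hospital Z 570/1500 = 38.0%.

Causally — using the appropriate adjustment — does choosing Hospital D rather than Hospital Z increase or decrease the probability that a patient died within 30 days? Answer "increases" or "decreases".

Within every triage acuity level Hospital Z has the lower rate, yet pooled Hospital D does — Simpson's reversal.
Since triage acuity is a pre-existing factor (not a product of the hospital) and it affects the outcome on its own, it is a confounder. The stratified rates, not the pooled rate, identify the causal effect.
Within each level — low-acuity: 9.2% vs 1.0%; high-acuity: 49.3% vs 43.9% — Hospital Z is lower every time.

increases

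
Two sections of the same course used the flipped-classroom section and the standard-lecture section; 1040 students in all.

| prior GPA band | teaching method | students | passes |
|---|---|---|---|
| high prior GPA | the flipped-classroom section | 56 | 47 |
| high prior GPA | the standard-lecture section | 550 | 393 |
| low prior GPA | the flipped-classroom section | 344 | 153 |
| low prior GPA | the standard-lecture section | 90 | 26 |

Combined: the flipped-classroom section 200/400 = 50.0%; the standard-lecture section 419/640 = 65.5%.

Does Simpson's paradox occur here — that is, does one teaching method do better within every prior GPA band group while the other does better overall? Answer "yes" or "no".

Within each prior GPA band level (high prior GPA 83.9% vs 71.5%; low prior GPA 44.5% vs 28.9%), the flipped-classroom section has the higher rate every time. Pooled: 50.0% vs 65.5% — the standard-lecture section has the higher rate overall. The two comparisons disagree.

yes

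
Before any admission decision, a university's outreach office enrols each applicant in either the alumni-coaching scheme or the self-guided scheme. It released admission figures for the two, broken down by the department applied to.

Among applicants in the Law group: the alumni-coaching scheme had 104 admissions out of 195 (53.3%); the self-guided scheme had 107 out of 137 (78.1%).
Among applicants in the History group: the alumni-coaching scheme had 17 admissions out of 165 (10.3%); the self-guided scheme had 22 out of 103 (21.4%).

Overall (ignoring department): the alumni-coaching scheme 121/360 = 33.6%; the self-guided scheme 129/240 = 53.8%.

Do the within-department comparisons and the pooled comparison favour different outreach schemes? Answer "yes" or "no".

Within each department level (Law 53.3% vs 78.1%; History 10.3% vs 21.4%), the self-guided scheme has the higher rate every time. Pooled: 33.6% vs 53.8% — the self-guided scheme has the higher rate overall. They agree.

no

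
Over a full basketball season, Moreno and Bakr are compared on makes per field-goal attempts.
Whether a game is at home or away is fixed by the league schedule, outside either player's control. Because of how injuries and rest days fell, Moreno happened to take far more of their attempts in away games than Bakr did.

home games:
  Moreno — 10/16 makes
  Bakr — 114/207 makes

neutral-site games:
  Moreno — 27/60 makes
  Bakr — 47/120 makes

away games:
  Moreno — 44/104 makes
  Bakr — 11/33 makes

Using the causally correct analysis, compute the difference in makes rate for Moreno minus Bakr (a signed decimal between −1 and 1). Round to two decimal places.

Within every game venue level Moreno has the higher rate, yet pooled Bakr does — Simpson's reversal.
Since game venue is a pre-existing factor (not a product of the player) and it affects the outcome on its own, it is a confounder. The stratified rates, not the pooled rate, identify the causal effect.
Adjusting over the population distribution of game venue: 0.413·(0.625−0.551) + 0.333·(0.450−0.392) + 0.254·(0.423−0.333) = +0.073.

+0.07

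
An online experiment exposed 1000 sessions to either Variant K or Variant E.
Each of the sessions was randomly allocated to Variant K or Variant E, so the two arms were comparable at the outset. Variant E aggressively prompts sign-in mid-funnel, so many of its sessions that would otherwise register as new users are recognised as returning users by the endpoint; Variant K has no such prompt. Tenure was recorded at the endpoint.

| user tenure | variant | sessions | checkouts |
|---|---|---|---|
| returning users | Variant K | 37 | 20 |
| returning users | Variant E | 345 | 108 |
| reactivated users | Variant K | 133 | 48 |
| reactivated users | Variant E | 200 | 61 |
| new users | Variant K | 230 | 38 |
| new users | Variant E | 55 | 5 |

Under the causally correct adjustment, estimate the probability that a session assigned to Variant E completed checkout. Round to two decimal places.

Within every user tenure level Variant K has the higher rate, yet pooled Variant E does — Simpson's reversal.
The distribution of user tenure is itself part of what the variant does — it is an intermediate outcome. Holding it fixed would remove that part of the effect; the total effect is the pooled difference.
So P(outcome | do(Variant E)) is just the pooled rate for Variant E: 174/600 = 0.290.

0.29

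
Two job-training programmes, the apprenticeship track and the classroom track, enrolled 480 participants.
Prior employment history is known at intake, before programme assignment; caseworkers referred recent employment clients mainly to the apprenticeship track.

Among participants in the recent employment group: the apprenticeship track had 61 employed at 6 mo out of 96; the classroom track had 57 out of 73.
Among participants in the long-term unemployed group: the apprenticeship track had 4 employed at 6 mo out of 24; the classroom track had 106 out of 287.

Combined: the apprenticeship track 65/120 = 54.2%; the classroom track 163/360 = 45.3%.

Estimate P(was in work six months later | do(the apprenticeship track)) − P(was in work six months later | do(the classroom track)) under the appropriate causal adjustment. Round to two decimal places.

-0.18

Within every prior employment history level the classroom track has the higher rate, yet pooled the apprenticeship track does — Simpson's reversal.
Since prior employment history is a pre-existing factor (not a product of the programme) and it affects the outcome on its own, it is a confounder. The stratified rates, not the pooled rate, identify the causal effect.
Adjusting over the population distribution of prior employment history: 0.352·(0.635−0.781) + 0.648·(0.167−0.369) = -0.183.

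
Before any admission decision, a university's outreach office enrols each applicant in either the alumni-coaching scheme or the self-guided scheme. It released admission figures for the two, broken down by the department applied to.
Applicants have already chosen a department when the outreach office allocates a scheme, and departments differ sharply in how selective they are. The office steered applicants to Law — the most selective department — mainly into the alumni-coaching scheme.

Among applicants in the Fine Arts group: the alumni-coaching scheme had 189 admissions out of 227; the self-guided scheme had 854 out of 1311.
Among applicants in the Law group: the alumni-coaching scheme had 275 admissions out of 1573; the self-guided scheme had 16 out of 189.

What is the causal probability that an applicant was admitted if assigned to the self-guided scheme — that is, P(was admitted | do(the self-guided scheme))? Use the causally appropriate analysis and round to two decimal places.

The imbalance in department arose from how applicants were allocated, not from anything the outreach scheme did; and department independently affects the outcome. The pooled gap is confounded — condition on department.
Standardising the self-guided scheme to the population department mix: 0.466·854/1311 + 0.534·16/189 = 0.349.

0.35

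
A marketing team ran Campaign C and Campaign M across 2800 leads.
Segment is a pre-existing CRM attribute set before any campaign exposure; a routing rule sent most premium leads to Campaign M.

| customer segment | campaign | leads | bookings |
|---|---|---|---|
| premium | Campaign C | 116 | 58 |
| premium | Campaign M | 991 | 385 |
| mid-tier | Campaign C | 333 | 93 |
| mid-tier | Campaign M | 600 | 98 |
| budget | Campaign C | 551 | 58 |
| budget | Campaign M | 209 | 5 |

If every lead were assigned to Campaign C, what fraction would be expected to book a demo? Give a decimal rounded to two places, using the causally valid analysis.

Within every customer segment level Campaign C has the higher rate, yet pooled Campaign M does — Simpson's reversal.
Customer segment is set before the campaign has any effect — it is not caused by the campaign — and it independently drives the outcome. That makes it a confounder, so the causal comparison is within customer segment levels.
Standardising Campaign C to the population customer segment mix: 0.395·58/116 + 0.333·93/333 + 0.271·58/551 = 0.319.

0.32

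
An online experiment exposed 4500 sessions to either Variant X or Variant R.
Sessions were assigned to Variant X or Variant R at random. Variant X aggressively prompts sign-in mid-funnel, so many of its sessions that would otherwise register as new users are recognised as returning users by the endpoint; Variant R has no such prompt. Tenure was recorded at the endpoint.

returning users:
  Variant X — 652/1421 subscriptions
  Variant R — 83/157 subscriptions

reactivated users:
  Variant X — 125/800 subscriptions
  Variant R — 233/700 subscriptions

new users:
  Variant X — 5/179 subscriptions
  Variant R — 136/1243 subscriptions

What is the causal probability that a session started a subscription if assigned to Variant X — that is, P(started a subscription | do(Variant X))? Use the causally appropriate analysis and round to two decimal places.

Because the variant influences user tenure, user tenure is a post-treatment mediator, not a confounder. Stratifying on it would bias the estimate; the causal effect is the crude pooled difference.
So P(outcome | do(Variant X)) is just the pooled rate for Variant X: 782/2400 = 0.326.

0.33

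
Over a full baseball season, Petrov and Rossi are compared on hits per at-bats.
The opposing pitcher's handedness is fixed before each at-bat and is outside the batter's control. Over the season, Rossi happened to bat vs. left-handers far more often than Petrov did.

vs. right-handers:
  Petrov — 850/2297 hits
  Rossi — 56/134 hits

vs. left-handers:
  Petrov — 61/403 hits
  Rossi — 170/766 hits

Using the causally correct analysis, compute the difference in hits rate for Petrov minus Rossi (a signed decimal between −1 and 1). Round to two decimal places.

-0.06

Within every pitcher handedness level Rossi has the higher rate, yet pooled Petrov does — Simpson's reversal.
Pitcher handedness satisfies the back-door criterion: it is not a descendant of the player, and it blocks the spurious path from player to outcome. Adjusting for it (i.e., using the within-pitcher handedness rates) gives the causal effect.
Adjusting over the population distribution of pitcher handedness: 0.675·(0.370−0.418) + 0.325·(0.151−0.222) = -0.055.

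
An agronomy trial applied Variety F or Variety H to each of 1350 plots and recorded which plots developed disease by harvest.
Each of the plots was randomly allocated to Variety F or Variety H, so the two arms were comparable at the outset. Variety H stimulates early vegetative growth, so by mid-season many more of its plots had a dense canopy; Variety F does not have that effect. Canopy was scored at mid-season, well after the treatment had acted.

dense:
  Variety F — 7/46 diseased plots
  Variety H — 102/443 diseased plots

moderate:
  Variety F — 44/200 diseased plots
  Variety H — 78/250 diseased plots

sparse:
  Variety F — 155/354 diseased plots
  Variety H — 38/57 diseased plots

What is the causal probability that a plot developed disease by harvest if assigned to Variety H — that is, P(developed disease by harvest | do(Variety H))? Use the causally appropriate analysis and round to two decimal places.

The distribution of mid-season canopy is itself part of what the variety does — it is an intermediate outcome. Holding it fixed would remove that part of the effect; the total effect is the pooled difference.
So P(outcome | do(Variety H)) is just the pooled rate for Variety H: 218/750 = 0.291.

0.29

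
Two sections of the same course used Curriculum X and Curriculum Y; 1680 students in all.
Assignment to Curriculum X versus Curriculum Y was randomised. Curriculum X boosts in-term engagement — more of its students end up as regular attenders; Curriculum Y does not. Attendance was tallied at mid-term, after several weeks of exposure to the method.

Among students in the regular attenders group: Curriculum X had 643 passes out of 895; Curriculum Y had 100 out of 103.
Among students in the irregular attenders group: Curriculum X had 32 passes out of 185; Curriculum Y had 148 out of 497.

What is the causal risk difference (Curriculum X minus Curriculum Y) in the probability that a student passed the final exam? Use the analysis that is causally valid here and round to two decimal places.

+0.21

Curriculum Y is higher inside every mid-term attendance stratum but Curriculum X is higher in aggregate. Whether to stratify depends on how mid-term attendance relates to the teaching method.
Because the teaching method influences mid-term attendance, mid-term attendance is a post-treatment mediator, not a confounder. Stratifying on it would bias the estimate; the causal effect is the crude pooled difference.
The causal difference is the pooled difference: 0.625 − 0.413 = +0.212.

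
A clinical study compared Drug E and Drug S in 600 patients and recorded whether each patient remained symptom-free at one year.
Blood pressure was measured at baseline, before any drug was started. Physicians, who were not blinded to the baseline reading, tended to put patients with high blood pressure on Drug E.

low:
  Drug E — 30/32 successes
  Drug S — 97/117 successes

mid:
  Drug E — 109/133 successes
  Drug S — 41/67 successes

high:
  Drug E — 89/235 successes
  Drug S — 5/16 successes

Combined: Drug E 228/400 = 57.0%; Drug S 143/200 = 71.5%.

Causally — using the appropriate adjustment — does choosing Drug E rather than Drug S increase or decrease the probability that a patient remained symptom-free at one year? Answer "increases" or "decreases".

Blood pressure satisfies the back-door criterion: it is not a descendant of the drug, and it blocks the spurious path from drug to outcome. Adjusting for it (i.e., using the within-blood pressure rates) gives the causal effect.
Within each level — low: 93.8% vs 82.9%; mid: 82.0% vs 61.2%; high: 37.9% vs 31.2% — Drug E is higher every time.

increases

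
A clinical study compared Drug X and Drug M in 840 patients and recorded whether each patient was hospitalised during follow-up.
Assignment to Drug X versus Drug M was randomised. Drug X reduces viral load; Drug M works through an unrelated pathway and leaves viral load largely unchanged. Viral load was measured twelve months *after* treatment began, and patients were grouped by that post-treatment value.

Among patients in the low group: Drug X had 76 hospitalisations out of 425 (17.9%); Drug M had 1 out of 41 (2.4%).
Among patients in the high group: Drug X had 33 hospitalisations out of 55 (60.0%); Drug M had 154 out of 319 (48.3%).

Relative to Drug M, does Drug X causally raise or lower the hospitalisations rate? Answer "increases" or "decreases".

decreases

The stratified and pooled comparisons disagree (Drug M wins within each viral load; Drug X wins overall), so the answer turns on the causal role of viral load.
Viral load here is a post-treatment variable shaped by the drug; conditioning on it would introduce bias rather than remove it. The overall comparison is the causal one.
Pooled: Drug X 22.7% vs Drug M 43.1%; Drug X is lower overall.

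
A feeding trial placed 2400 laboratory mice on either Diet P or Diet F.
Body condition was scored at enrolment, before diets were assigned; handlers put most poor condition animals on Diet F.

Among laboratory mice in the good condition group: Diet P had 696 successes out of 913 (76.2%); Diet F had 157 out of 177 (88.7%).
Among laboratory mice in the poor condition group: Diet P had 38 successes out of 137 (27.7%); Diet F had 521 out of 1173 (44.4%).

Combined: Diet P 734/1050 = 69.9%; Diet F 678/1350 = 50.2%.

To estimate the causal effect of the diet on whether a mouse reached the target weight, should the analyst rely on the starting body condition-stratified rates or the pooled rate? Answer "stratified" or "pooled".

stratified

Starting body condition satisfies the back-door criterion: it is not a descendant of the diet, and it blocks the spurious path from diet to outcome. Adjusting for it (i.e., using the within-starting body condition rates) gives the causal effect.
Within each level — good condition: 76.2% vs 88.7%; poor condition: 27.7% vs 44.4% — Diet F is higher every time.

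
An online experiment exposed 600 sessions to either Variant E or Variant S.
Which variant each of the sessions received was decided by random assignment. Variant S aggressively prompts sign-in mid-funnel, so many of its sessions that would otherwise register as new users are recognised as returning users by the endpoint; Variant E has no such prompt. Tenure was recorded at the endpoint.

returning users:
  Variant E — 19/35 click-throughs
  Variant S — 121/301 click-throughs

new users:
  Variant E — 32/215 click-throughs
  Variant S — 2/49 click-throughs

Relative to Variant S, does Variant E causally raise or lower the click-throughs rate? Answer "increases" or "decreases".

Variant E is higher inside every user tenure stratum but Variant S is higher in aggregate. Whether to stratify depends on how user tenure relates to the variant.
User tenure lies on the pathway variant → user tenure → outcome, so adjusting for it blocks the indirect effect. For the total causal effect of variant, use the unadjusted pooled rates.
Pooled: Variant E 20.4% vs Variant S 35.1%; Variant S is higher overall.

decreases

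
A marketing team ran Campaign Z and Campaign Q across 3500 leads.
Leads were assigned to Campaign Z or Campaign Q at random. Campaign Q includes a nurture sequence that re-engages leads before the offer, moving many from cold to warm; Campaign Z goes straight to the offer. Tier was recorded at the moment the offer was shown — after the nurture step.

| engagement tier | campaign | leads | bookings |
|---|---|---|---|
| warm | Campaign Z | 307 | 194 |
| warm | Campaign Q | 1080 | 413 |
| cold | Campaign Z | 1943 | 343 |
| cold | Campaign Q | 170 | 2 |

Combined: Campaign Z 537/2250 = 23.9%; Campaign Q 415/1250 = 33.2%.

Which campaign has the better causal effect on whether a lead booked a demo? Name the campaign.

Campaign Q

Engagement tier is recorded after the campaign and is itself shifted by it — it sits on the causal path from campaign to outcome. Conditioning on a mediator would strip out part of the effect we want; the pooled comparison gives the total causal effect.
Pooled: Campaign Z 23.9% vs Campaign Q 33.2%; Campaign Q is higher overall.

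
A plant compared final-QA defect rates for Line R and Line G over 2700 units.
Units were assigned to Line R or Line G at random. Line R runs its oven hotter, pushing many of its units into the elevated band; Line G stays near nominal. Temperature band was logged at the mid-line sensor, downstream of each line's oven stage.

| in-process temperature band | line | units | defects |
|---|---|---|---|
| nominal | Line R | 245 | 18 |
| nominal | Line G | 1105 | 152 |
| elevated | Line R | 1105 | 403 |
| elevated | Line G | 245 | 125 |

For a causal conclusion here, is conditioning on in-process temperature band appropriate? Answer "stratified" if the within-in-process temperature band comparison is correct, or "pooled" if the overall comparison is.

pooled

The stratified and pooled comparisons disagree (Line R wins within each in-process temperature band; Line G wins overall), so the answer turns on the causal role of in-process temperature band.
In-process temperature band is recorded after the line and is itself shifted by it — it sits on the causal path from line to outcome. Conditioning on a mediator would strip out part of the effect we want; the pooled comparison gives the total causal effect.
Pooled: Line R 31.2% vs Line G 20.5%; Line G is lower overall.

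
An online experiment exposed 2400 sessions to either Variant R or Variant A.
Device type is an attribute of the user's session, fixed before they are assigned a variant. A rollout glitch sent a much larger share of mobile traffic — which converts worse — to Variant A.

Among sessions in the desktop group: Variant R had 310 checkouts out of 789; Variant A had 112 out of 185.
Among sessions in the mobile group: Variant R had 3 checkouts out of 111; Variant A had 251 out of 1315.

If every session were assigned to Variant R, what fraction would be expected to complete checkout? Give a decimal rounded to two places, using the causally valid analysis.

Since device type is a pre-existing factor (not a product of the variant) and it affects the outcome on its own, it is a confounder. The stratified rates, not the pooled rate, identify the causal effect.
Standardising Variant R to the population device type mix: 0.406·310/789 + 0.594·3/111 = 0.176.

0.18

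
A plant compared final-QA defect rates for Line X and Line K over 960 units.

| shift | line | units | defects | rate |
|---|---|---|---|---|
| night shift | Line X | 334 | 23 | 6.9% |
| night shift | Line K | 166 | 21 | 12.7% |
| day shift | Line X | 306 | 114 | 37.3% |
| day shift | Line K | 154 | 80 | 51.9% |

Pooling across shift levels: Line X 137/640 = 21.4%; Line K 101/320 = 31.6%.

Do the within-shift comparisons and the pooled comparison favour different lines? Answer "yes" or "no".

Within each shift level (night shift 6.9% vs 12.7%; day shift 37.3% vs 51.9%), Line X has the lower rate every time. Pooled: 21.4% vs 31.6% — Line X has the lower rate overall. They agree.

no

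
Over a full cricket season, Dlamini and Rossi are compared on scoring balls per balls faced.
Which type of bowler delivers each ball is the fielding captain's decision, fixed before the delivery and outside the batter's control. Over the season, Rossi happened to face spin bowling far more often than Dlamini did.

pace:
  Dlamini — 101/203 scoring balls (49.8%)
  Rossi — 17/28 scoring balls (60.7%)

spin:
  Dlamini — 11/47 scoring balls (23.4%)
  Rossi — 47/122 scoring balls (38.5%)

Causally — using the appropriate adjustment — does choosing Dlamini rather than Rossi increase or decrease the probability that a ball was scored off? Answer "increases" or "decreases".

decreases

Here bowling type is a common cause — it drives both which player a case falls under and the outcome. The crude comparison mixes populations; the stratum-specific rates are the causally relevant ones.
Within each level — pace: 49.8% vs 60.7%; spin: 23.4% vs 38.5% — Rossi is higher every time.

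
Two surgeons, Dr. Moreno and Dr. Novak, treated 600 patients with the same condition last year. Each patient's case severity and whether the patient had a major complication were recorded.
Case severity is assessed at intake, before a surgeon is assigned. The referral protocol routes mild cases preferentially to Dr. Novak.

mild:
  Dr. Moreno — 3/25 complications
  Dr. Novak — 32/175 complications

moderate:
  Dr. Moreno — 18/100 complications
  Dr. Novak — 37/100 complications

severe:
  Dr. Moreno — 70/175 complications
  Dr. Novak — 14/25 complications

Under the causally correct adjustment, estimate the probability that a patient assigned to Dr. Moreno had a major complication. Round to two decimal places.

The case severity-specific comparison favours Dr. Moreno throughout, but the pooled figures favour Dr. Novak. The question is whether to condition on case severity.
Here case severity is a common cause — it drives both which surgeon a case falls under and the outcome. The crude comparison mixes populations; the stratum-specific rates are the causally relevant ones.
Standardising Dr. Moreno to the population case severity mix: 0.333·3/25 + 0.333·18/100 + 0.333·70/175 = 0.233.

0.23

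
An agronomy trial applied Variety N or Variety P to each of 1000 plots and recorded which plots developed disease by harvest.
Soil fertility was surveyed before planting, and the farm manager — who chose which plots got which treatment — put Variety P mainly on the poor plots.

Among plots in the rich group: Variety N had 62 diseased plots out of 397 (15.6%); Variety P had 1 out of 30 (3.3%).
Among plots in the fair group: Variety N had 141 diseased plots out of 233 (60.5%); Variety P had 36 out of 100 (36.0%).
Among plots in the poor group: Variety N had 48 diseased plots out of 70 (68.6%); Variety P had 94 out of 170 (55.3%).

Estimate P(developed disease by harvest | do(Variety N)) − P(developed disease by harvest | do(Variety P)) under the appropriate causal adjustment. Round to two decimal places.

Here soil fertility is a common cause — it drives both which variety a case falls under and the outcome. The crude comparison mixes populations; the stratum-specific rates are the causally relevant ones.
Adjusting over the population distribution of soil fertility: 0.427·(0.156−0.033) + 0.333·(0.605−0.360) + 0.240·(0.686−0.553) = +0.166.

+0.17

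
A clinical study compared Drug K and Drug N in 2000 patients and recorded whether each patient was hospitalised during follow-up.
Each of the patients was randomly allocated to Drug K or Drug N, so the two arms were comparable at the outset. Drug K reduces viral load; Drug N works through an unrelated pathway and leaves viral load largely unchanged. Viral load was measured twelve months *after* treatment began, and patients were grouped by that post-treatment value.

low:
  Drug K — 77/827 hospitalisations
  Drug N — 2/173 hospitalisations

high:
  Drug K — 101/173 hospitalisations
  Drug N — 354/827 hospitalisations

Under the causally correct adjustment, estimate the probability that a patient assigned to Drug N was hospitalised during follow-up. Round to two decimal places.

Viral load is downstream of the drug. One should not condition on a consequence of treatment, so the overall rates are the right comparison.
So P(outcome | do(Drug N)) is just the pooled rate for Drug N: 356/1000 = 0.356.

0.36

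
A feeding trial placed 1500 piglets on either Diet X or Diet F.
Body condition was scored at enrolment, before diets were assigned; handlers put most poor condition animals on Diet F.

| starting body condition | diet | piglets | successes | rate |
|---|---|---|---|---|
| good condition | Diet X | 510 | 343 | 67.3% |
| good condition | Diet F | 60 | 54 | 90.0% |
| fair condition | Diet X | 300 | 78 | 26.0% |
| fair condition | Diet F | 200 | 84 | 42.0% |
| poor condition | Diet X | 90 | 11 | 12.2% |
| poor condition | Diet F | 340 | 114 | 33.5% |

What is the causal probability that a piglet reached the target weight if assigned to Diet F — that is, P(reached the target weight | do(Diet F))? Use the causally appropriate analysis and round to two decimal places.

0.58

Within every starting body condition level Diet F has the higher rate, yet pooled Diet X does — Simpson's reversal.
Starting body condition satisfies the back-door criterion: it is not a descendant of the diet, and it blocks the spurious path from diet to outcome. Adjusting for it (i.e., using the within-starting body condition rates) gives the causal effect.
Standardising Diet F to the population starting body condition mix: 0.380·54/60 + 0.333·84/200 + 0.287·114/340 = 0.578.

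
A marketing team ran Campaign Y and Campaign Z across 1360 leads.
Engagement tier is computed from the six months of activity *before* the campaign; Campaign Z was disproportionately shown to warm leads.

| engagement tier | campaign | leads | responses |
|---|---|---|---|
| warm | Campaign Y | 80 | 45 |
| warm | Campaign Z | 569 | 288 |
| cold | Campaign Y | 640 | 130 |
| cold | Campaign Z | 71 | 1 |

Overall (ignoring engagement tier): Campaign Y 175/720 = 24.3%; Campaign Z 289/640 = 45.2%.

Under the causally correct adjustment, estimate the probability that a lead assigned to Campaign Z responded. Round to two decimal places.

Campaign Y is higher inside every engagement tier stratum but Campaign Z is higher in aggregate. Whether to stratify depends on how engagement tier relates to the campaign.
Since engagement tier is a pre-existing factor (not a product of the campaign) and it affects the outcome on its own, it is a confounder. The stratified rates, not the pooled rate, identify the causal effect.
Standardising Campaign Z to the population engagement tier mix: 0.477·288/569 + 0.523·1/71 = 0.249.

0.25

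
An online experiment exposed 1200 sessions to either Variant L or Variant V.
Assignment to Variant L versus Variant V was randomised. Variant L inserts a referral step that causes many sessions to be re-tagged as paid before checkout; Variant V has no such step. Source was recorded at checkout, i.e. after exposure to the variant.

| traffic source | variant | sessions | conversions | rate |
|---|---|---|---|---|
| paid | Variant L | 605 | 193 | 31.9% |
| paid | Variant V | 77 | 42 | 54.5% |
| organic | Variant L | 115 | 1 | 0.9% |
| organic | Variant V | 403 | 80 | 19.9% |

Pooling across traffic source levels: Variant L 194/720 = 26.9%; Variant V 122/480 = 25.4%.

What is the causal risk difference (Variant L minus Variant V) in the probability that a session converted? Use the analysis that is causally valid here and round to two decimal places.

+0.02

Traffic source is recorded after the variant and is itself shifted by it — it sits on the causal path from variant to outcome. Conditioning on a mediator would strip out part of the effect we want; the pooled comparison gives the total causal effect.
The causal difference is the pooled difference: 0.269 − 0.254 = +0.015.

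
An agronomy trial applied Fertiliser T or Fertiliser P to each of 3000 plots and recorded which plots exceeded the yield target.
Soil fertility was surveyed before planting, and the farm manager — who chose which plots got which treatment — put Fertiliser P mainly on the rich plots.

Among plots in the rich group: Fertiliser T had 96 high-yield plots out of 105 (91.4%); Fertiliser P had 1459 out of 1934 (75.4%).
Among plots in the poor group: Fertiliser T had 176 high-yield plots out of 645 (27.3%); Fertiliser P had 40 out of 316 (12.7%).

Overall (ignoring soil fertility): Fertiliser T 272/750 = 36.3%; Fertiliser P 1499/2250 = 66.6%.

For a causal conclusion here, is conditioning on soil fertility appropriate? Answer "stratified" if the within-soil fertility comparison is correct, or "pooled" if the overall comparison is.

stratified

Soil fertility differs across fertilisers for reasons unrelated to any effect of the fertiliser itself, and it separately predicts the outcome — a classic confounder. We must compare within soil fertility levels.
Within each level — rich: 91.4% vs 75.4%; poor: 27.3% vs 12.7% — Fertiliser T is higher every time.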